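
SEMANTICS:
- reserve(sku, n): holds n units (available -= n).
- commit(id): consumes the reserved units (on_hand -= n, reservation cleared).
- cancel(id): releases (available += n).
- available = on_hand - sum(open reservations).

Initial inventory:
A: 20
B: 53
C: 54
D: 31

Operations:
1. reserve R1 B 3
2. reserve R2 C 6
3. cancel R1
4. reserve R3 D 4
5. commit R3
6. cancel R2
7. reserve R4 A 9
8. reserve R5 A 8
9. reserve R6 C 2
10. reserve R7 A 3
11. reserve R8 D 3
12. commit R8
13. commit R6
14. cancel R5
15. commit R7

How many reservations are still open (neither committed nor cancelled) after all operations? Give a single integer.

Answer: 1

Derivation:
Step 1: reserve R1 B 3 -> on_hand[A=20 B=53 C=54 D=31] avail[A=20 B=50 C=54 D=31] open={R1}
Step 2: reserve R2 C 6 -> on_hand[A=20 B=53 C=54 D=31] avail[A=20 B=50 C=48 D=31] open={R1,R2}
Step 3: cancel R1 -> on_hand[A=20 B=53 C=54 D=31] avail[A=20 B=53 C=48 D=31] open={R2}
Step 4: reserve R3 D 4 -> on_hand[A=20 B=53 C=54 D=31] avail[A=20 B=53 C=48 D=27] open={R2,R3}
Step 5: commit R3 -> on_hand[A=20 B=53 C=54 D=27] avail[A=20 B=53 C=48 D=27] open={R2}
Step 6: cancel R2 -> on_hand[A=20 B=53 C=54 D=27] avail[A=20 B=53 C=54 D=27] open={}
Step 7: reserve R4 A 9 -> on_hand[A=20 B=53 C=54 D=27] avail[A=11 B=53 C=54 D=27] open={R4}
Step 8: reserve R5 A 8 -> on_hand[A=20 B=53 C=54 D=27] avail[A=3 B=53 C=54 D=27] open={R4,R5}
Step 9: reserve R6 C 2 -> on_hand[A=20 B=53 C=54 D=27] avail[A=3 B=53 C=52 D=27] open={R4,R5,R6}
Step 10: reserve R7 A 3 -> on_hand[A=20 B=53 C=54 D=27] avail[A=0 B=53 C=52 D=27] open={R4,R5,R6,R7}
Step 11: reserve R8 D 3 -> on_hand[A=20 B=53 C=54 D=27] avail[A=0 B=53 C=52 D=24] open={R4,R5,R6,R7,R8}
Step 12: commit R8 -> on_hand[A=20 B=53 C=54 D=24] avail[A=0 B=53 C=52 D=24] open={R4,R5,R6,R7}
Step 13: commit R6 -> on_hand[A=20 B=53 C=52 D=24] avail[A=0 B=53 C=52 D=24] open={R4,R5,R7}
Step 14: cancel R5 -> on_hand[A=20 B=53 C=52 D=24] avail[A=8 B=53 C=52 D=24] open={R4,R7}
Step 15: commit R7 -> on_hand[A=17 B=53 C=52 D=24] avail[A=8 B=53 C=52 D=24] open={R4}
Open reservations: ['R4'] -> 1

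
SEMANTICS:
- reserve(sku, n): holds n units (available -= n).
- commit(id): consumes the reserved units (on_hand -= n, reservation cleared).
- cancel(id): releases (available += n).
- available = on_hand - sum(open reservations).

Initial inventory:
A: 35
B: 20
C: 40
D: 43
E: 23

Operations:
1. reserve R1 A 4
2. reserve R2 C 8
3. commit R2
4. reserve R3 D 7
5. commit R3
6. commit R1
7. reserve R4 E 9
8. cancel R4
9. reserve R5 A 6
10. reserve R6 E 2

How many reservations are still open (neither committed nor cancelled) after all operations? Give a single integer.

Step 1: reserve R1 A 4 -> on_hand[A=35 B=20 C=40 D=43 E=23] avail[A=31 B=20 C=40 D=43 E=23] open={R1}
Step 2: reserve R2 C 8 -> on_hand[A=35 B=20 C=40 D=43 E=23] avail[A=31 B=20 C=32 D=43 E=23] open={R1,R2}
Step 3: commit R2 -> on_hand[A=35 B=20 C=32 D=43 E=23] avail[A=31 B=20 C=32 D=43 E=23] open={R1}
Step 4: reserve R3 D 7 -> on_hand[A=35 B=20 C=32 D=43 E=23] avail[A=31 B=20 C=32 D=36 E=23] open={R1,R3}
Step 5: commit R3 -> on_hand[A=35 B=20 C=32 D=36 E=23] avail[A=31 B=20 C=32 D=36 E=23] open={R1}
Step 6: commit R1 -> on_hand[A=31 B=20 C=32 D=36 E=23] avail[A=31 B=20 C=32 D=36 E=23] open={}
Step 7: reserve R4 E 9 -> on_hand[A=31 B=20 C=32 D=36 E=23] avail[A=31 B=20 C=32 D=36 E=14] open={R4}
Step 8: cancel R4 -> on_hand[A=31 B=20 C=32 D=36 E=23] avail[A=31 B=20 C=32 D=36 E=23] open={}
Step 9: reserve R5 A 6 -> on_hand[A=31 B=20 C=32 D=36 E=23] avail[A=25 B=20 C=32 D=36 E=23] open={R5}
Step 10: reserve R6 E 2 -> on_hand[A=31 B=20 C=32 D=36 E=23] avail[A=25 B=20 C=32 D=36 E=21] open={R5,R6}
Open reservations: ['R5', 'R6'] -> 2

Answer: 2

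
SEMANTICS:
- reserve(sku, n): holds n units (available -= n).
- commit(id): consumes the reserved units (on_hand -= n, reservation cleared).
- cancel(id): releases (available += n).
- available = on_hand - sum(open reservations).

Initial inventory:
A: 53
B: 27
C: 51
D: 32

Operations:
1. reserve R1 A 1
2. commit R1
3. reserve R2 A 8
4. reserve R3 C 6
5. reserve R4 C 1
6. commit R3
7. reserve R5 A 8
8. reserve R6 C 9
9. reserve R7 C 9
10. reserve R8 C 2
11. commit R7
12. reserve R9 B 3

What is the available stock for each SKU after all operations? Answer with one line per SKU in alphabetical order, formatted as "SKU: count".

Answer: A: 36
B: 24
C: 24
D: 32

Derivation:
Step 1: reserve R1 A 1 -> on_hand[A=53 B=27 C=51 D=32] avail[A=52 B=27 C=51 D=32] open={R1}
Step 2: commit R1 -> on_hand[A=52 B=27 C=51 D=32] avail[A=52 B=27 C=51 D=32] open={}
Step 3: reserve R2 A 8 -> on_hand[A=52 B=27 C=51 D=32] avail[A=44 B=27 C=51 D=32] open={R2}
Step 4: reserve R3 C 6 -> on_hand[A=52 B=27 C=51 D=32] avail[A=44 B=27 C=45 D=32] open={R2,R3}
Step 5: reserve R4 C 1 -> on_hand[A=52 B=27 C=51 D=32] avail[A=44 B=27 C=44 D=32] open={R2,R3,R4}
Step 6: commit R3 -> on_hand[A=52 B=27 C=45 D=32] avail[A=44 B=27 C=44 D=32] open={R2,R4}
Step 7: reserve R5 A 8 -> on_hand[A=52 B=27 C=45 D=32] avail[A=36 B=27 C=44 D=32] open={R2,R4,R5}
Step 8: reserve R6 C 9 -> on_hand[A=52 B=27 C=45 D=32] avail[A=36 B=27 C=35 D=32] open={R2,R4,R5,R6}
Step 9: reserve R7 C 9 -> on_hand[A=52 B=27 C=45 D=32] avail[A=36 B=27 C=26 D=32] open={R2,R4,R5,R6,R7}
Step 10: reserve R8 C 2 -> on_hand[A=52 B=27 C=45 D=32] avail[A=36 B=27 C=24 D=32] open={R2,R4,R5,R6,R7,R8}
Step 11: commit R7 -> on_hand[A=52 B=27 C=36 D=32] avail[A=36 B=27 C=24 D=32] open={R2,R4,R5,R6,R8}
Step 12: reserve R9 B 3 -> on_hand[A=52 B=27 C=36 D=32] avail[A=36 B=24 C=24 D=32] open={R2,R4,R5,R6,R8,R9}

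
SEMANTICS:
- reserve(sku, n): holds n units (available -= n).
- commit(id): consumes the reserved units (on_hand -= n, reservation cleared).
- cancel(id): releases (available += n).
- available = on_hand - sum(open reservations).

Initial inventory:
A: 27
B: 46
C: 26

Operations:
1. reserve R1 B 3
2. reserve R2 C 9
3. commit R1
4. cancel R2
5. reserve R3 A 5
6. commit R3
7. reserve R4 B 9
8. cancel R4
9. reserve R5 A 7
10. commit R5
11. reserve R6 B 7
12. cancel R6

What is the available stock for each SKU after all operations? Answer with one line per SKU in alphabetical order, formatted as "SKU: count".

Step 1: reserve R1 B 3 -> on_hand[A=27 B=46 C=26] avail[A=27 B=43 C=26] open={R1}
Step 2: reserve R2 C 9 -> on_hand[A=27 B=46 C=26] avail[A=27 B=43 C=17] open={R1,R2}
Step 3: commit R1 -> on_hand[A=27 B=43 C=26] avail[A=27 B=43 C=17] open={R2}
Step 4: cancel R2 -> on_hand[A=27 B=43 C=26] avail[A=27 B=43 C=26] open={}
Step 5: reserve R3 A 5 -> on_hand[A=27 B=43 C=26] avail[A=22 B=43 C=26] open={R3}
Step 6: commit R3 -> on_hand[A=22 B=43 C=26] avail[A=22 B=43 C=26] open={}
Step 7: reserve R4 B 9 -> on_hand[A=22 B=43 C=26] avail[A=22 B=34 C=26] open={R4}
Step 8: cancel R4 -> on_hand[A=22 B=43 C=26] avail[A=22 B=43 C=26] open={}
Step 9: reserve R5 A 7 -> on_hand[A=22 B=43 C=26] avail[A=15 B=43 C=26] open={R5}
Step 10: commit R5 -> on_hand[A=15 B=43 C=26] avail[A=15 B=43 C=26] open={}
Step 11: reserve R6 B 7 -> on_hand[A=15 B=43 C=26] avail[A=15 B=36 C=26] open={R6}
Step 12: cancel R6 -> on_hand[A=15 B=43 C=26] avail[A=15 B=43 C=26] open={}

Answer: A: 15
B: 43
C: 26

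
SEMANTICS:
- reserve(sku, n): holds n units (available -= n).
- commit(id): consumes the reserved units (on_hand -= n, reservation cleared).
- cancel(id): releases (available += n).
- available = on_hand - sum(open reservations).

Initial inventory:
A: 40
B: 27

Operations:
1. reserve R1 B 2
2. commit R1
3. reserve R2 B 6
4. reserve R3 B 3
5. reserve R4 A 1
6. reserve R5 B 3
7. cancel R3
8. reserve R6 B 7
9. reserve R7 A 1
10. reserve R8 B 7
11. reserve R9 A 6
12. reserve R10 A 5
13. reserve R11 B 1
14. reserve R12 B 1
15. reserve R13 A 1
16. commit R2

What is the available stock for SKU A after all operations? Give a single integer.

Step 1: reserve R1 B 2 -> on_hand[A=40 B=27] avail[A=40 B=25] open={R1}
Step 2: commit R1 -> on_hand[A=40 B=25] avail[A=40 B=25] open={}
Step 3: reserve R2 B 6 -> on_hand[A=40 B=25] avail[A=40 B=19] open={R2}
Step 4: reserve R3 B 3 -> on_hand[A=40 B=25] avail[A=40 B=16] open={R2,R3}
Step 5: reserve R4 A 1 -> on_hand[A=40 B=25] avail[A=39 B=16] open={R2,R3,R4}
Step 6: reserve R5 B 3 -> on_hand[A=40 B=25] avail[A=39 B=13] open={R2,R3,R4,R5}
Step 7: cancel R3 -> on_hand[A=40 B=25] avail[A=39 B=16] open={R2,R4,R5}
Step 8: reserve R6 B 7 -> on_hand[A=40 B=25] avail[A=39 B=9] open={R2,R4,R5,R6}
Step 9: reserve R7 A 1 -> on_hand[A=40 B=25] avail[A=38 B=9] open={R2,R4,R5,R6,R7}
Step 10: reserve R8 B 7 -> on_hand[A=40 B=25] avail[A=38 B=2] open={R2,R4,R5,R6,R7,R8}
Step 11: reserve R9 A 6 -> on_hand[A=40 B=25] avail[A=32 B=2] open={R2,R4,R5,R6,R7,R8,R9}
Step 12: reserve R10 A 5 -> on_hand[A=40 B=25] avail[A=27 B=2] open={R10,R2,R4,R5,R6,R7,R8,R9}
Step 13: reserve R11 B 1 -> on_hand[A=40 B=25] avail[A=27 B=1] open={R10,R11,R2,R4,R5,R6,R7,R8,R9}
Step 14: reserve R12 B 1 -> on_hand[A=40 B=25] avail[A=27 B=0] open={R10,R11,R12,R2,R4,R5,R6,R7,R8,R9}
Step 15: reserve R13 A 1 -> on_hand[A=40 B=25] avail[A=26 B=0] open={R10,R11,R12,R13,R2,R4,R5,R6,R7,R8,R9}
Step 16: commit R2 -> on_hand[A=40 B=19] avail[A=26 B=0] open={R10,R11,R12,R13,R4,R5,R6,R7,R8,R9}
Final available[A] = 26

Answer: 26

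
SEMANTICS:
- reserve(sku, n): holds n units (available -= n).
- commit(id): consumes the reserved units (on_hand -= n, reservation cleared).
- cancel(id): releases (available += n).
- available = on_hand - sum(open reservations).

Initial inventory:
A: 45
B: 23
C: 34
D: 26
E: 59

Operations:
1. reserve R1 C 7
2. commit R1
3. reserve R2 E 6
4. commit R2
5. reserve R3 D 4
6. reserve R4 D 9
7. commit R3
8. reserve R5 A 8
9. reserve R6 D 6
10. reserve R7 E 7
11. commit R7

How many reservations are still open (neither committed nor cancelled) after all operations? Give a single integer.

Answer: 3

Derivation:
Step 1: reserve R1 C 7 -> on_hand[A=45 B=23 C=34 D=26 E=59] avail[A=45 B=23 C=27 D=26 E=59] open={R1}
Step 2: commit R1 -> on_hand[A=45 B=23 C=27 D=26 E=59] avail[A=45 B=23 C=27 D=26 E=59] open={}
Step 3: reserve R2 E 6 -> on_hand[A=45 B=23 C=27 D=26 E=59] avail[A=45 B=23 C=27 D=26 E=53] open={R2}
Step 4: commit R2 -> on_hand[A=45 B=23 C=27 D=26 E=53] avail[A=45 B=23 C=27 D=26 E=53] open={}
Step 5: reserve R3 D 4 -> on_hand[A=45 B=23 C=27 D=26 E=53] avail[A=45 B=23 C=27 D=22 E=53] open={R3}
Step 6: reserve R4 D 9 -> on_hand[A=45 B=23 C=27 D=26 E=53] avail[A=45 B=23 C=27 D=13 E=53] open={R3,R4}
Step 7: commit R3 -> on_hand[A=45 B=23 C=27 D=22 E=53] avail[A=45 B=23 C=27 D=13 E=53] open={R4}
Step 8: reserve R5 A 8 -> on_hand[A=45 B=23 C=27 D=22 E=53] avail[A=37 B=23 C=27 D=13 E=53] open={R4,R5}
Step 9: reserve R6 D 6 -> on_hand[A=45 B=23 C=27 D=22 E=53] avail[A=37 B=23 C=27 D=7 E=53] open={R4,R5,R6}
Step 10: reserve R7 E 7 -> on_hand[A=45 B=23 C=27 D=22 E=53] avail[A=37 B=23 C=27 D=7 E=46] open={R4,R5,R6,R7}
Step 11: commit R7 -> on_hand[A=45 B=23 C=27 D=22 E=46] avail[A=37 B=23 C=27 D=7 E=46] open={R4,R5,R6}
Open reservations: ['R4', 'R5', 'R6'] -> 3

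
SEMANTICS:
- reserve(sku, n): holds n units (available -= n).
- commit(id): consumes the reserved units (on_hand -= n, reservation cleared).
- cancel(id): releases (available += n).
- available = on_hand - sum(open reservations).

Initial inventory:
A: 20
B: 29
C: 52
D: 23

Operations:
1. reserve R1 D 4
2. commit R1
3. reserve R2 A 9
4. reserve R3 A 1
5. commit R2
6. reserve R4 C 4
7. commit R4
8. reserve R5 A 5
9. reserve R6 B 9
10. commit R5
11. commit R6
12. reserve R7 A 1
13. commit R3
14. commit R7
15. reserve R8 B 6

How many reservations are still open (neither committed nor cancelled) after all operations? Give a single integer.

Step 1: reserve R1 D 4 -> on_hand[A=20 B=29 C=52 D=23] avail[A=20 B=29 C=52 D=19] open={R1}
Step 2: commit R1 -> on_hand[A=20 B=29 C=52 D=19] avail[A=20 B=29 C=52 D=19] open={}
Step 3: reserve R2 A 9 -> on_hand[A=20 B=29 C=52 D=19] avail[A=11 B=29 C=52 D=19] open={R2}
Step 4: reserve R3 A 1 -> on_hand[A=20 B=29 C=52 D=19] avail[A=10 B=29 C=52 D=19] open={R2,R3}
Step 5: commit R2 -> on_hand[A=11 B=29 C=52 D=19] avail[A=10 B=29 C=52 D=19] open={R3}
Step 6: reserve R4 C 4 -> on_hand[A=11 B=29 C=52 D=19] avail[A=10 B=29 C=48 D=19] open={R3,R4}
Step 7: commit R4 -> on_hand[A=11 B=29 C=48 D=19] avail[A=10 B=29 C=48 D=19] open={R3}
Step 8: reserve R5 A 5 -> on_hand[A=11 B=29 C=48 D=19] avail[A=5 B=29 C=48 D=19] open={R3,R5}
Step 9: reserve R6 B 9 -> on_hand[A=11 B=29 C=48 D=19] avail[A=5 B=20 C=48 D=19] open={R3,R5,R6}
Step 10: commit R5 -> on_hand[A=6 B=29 C=48 D=19] avail[A=5 B=20 C=48 D=19] open={R3,R6}
Step 11: commit R6 -> on_hand[A=6 B=20 C=48 D=19] avail[A=5 B=20 C=48 D=19] open={R3}
Step 12: reserve R7 A 1 -> on_hand[A=6 B=20 C=48 D=19] avail[A=4 B=20 C=48 D=19] open={R3,R7}
Step 13: commit R3 -> on_hand[A=5 B=20 C=48 D=19] avail[A=4 B=20 C=48 D=19] open={R7}
Step 14: commit R7 -> on_hand[A=4 B=20 C=48 D=19] avail[A=4 B=20 C=48 D=19] open={}
Step 15: reserve R8 B 6 -> on_hand[A=4 B=20 C=48 D=19] avail[A=4 B=14 C=48 D=19] open={R8}
Open reservations: ['R8'] -> 1

Answer: 1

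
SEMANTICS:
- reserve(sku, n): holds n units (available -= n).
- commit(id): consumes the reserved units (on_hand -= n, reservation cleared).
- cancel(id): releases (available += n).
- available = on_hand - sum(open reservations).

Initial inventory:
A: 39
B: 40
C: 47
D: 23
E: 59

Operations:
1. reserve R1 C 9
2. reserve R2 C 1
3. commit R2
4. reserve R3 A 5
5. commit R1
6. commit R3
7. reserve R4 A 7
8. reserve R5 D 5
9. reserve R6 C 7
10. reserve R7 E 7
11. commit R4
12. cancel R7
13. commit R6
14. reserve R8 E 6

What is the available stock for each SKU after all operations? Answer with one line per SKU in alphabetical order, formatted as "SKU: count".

Answer: A: 27
B: 40
C: 30
D: 18
E: 53

Derivation:
Step 1: reserve R1 C 9 -> on_hand[A=39 B=40 C=47 D=23 E=59] avail[A=39 B=40 C=38 D=23 E=59] open={R1}
Step 2: reserve R2 C 1 -> on_hand[A=39 B=40 C=47 D=23 E=59] avail[A=39 B=40 C=37 D=23 E=59] open={R1,R2}
Step 3: commit R2 -> on_hand[A=39 B=40 C=46 D=23 E=59] avail[A=39 B=40 C=37 D=23 E=59] open={R1}
Step 4: reserve R3 A 5 -> on_hand[A=39 B=40 C=46 D=23 E=59] avail[A=34 B=40 C=37 D=23 E=59] open={R1,R3}
Step 5: commit R1 -> on_hand[A=39 B=40 C=37 D=23 E=59] avail[A=34 B=40 C=37 D=23 E=59] open={R3}
Step 6: commit R3 -> on_hand[A=34 B=40 C=37 D=23 E=59] avail[A=34 B=40 C=37 D=23 E=59] open={}
Step 7: reserve R4 A 7 -> on_hand[A=34 B=40 C=37 D=23 E=59] avail[A=27 B=40 C=37 D=23 E=59] open={R4}
Step 8: reserve R5 D 5 -> on_hand[A=34 B=40 C=37 D=23 E=59] avail[A=27 B=40 C=37 D=18 E=59] open={R4,R5}
Step 9: reserve R6 C 7 -> on_hand[A=34 B=40 C=37 D=23 E=59] avail[A=27 B=40 C=30 D=18 E=59] open={R4,R5,R6}
Step 10: reserve R7 E 7 -> on_hand[A=34 B=40 C=37 D=23 E=59] avail[A=27 B=40 C=30 D=18 E=52] open={R4,R5,R6,R7}
Step 11: commit R4 -> on_hand[A=27 B=40 C=37 D=23 E=59] avail[A=27 B=40 C=30 D=18 E=52] open={R5,R6,R7}
Step 12: cancel R7 -> on_hand[A=27 B=40 C=37 D=23 E=59] avail[A=27 B=40 C=30 D=18 E=59] open={R5,R6}
Step 13: commit R6 -> on_hand[A=27 B=40 C=30 D=23 E=59] avail[A=27 B=40 C=30 D=18 E=59] open={R5}
Step 14: reserve R8 E 6 -> on_hand[A=27 B=40 C=30 D=23 E=59] avail[A=27 B=40 C=30 D=18 E=53] open={R5,R8}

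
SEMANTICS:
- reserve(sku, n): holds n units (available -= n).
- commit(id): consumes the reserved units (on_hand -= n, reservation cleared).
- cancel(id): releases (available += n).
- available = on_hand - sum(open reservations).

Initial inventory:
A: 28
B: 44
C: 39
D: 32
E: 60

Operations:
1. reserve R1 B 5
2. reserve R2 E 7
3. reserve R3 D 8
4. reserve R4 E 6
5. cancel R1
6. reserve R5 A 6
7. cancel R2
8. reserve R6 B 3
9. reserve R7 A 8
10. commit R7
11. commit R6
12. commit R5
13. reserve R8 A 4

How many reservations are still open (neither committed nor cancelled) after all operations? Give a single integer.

Step 1: reserve R1 B 5 -> on_hand[A=28 B=44 C=39 D=32 E=60] avail[A=28 B=39 C=39 D=32 E=60] open={R1}
Step 2: reserve R2 E 7 -> on_hand[A=28 B=44 C=39 D=32 E=60] avail[A=28 B=39 C=39 D=32 E=53] open={R1,R2}
Step 3: reserve R3 D 8 -> on_hand[A=28 B=44 C=39 D=32 E=60] avail[A=28 B=39 C=39 D=24 E=53] open={R1,R2,R3}
Step 4: reserve R4 E 6 -> on_hand[A=28 B=44 C=39 D=32 E=60] avail[A=28 B=39 C=39 D=24 E=47] open={R1,R2,R3,R4}
Step 5: cancel R1 -> on_hand[A=28 B=44 C=39 D=32 E=60] avail[A=28 B=44 C=39 D=24 E=47] open={R2,R3,R4}
Step 6: reserve R5 A 6 -> on_hand[A=28 B=44 C=39 D=32 E=60] avail[A=22 B=44 C=39 D=24 E=47] open={R2,R3,R4,R5}
Step 7: cancel R2 -> on_hand[A=28 B=44 C=39 D=32 E=60] avail[A=22 B=44 C=39 D=24 E=54] open={R3,R4,R5}
Step 8: reserve R6 B 3 -> on_hand[A=28 B=44 C=39 D=32 E=60] avail[A=22 B=41 C=39 D=24 E=54] open={R3,R4,R5,R6}
Step 9: reserve R7 A 8 -> on_hand[A=28 B=44 C=39 D=32 E=60] avail[A=14 B=41 C=39 D=24 E=54] open={R3,R4,R5,R6,R7}
Step 10: commit R7 -> on_hand[A=20 B=44 C=39 D=32 E=60] avail[A=14 B=41 C=39 D=24 E=54] open={R3,R4,R5,R6}
Step 11: commit R6 -> on_hand[A=20 B=41 C=39 D=32 E=60] avail[A=14 B=41 C=39 D=24 E=54] open={R3,R4,R5}
Step 12: commit R5 -> on_hand[A=14 B=41 C=39 D=32 E=60] avail[A=14 B=41 C=39 D=24 E=54] open={R3,R4}
Step 13: reserve R8 A 4 -> on_hand[A=14 B=41 C=39 D=32 E=60] avail[A=10 B=41 C=39 D=24 E=54] open={R3,R4,R8}
Open reservations: ['R3', 'R4', 'R8'] -> 3

Answer: 3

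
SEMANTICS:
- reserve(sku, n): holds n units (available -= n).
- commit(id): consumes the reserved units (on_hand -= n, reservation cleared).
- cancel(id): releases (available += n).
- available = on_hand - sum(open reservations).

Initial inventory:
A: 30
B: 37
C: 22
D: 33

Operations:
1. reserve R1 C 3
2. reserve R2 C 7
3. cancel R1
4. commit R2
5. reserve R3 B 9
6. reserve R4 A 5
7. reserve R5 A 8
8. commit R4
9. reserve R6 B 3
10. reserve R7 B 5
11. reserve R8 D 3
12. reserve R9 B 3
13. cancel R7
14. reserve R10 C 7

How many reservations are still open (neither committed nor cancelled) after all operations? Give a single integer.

Step 1: reserve R1 C 3 -> on_hand[A=30 B=37 C=22 D=33] avail[A=30 B=37 C=19 D=33] open={R1}
Step 2: reserve R2 C 7 -> on_hand[A=30 B=37 C=22 D=33] avail[A=30 B=37 C=12 D=33] open={R1,R2}
Step 3: cancel R1 -> on_hand[A=30 B=37 C=22 D=33] avail[A=30 B=37 C=15 D=33] open={R2}
Step 4: commit R2 -> on_hand[A=30 B=37 C=15 D=33] avail[A=30 B=37 C=15 D=33] open={}
Step 5: reserve R3 B 9 -> on_hand[A=30 B=37 C=15 D=33] avail[A=30 B=28 C=15 D=33] open={R3}
Step 6: reserve R4 A 5 -> on_hand[A=30 B=37 C=15 D=33] avail[A=25 B=28 C=15 D=33] open={R3,R4}
Step 7: reserve R5 A 8 -> on_hand[A=30 B=37 C=15 D=33] avail[A=17 B=28 C=15 D=33] open={R3,R4,R5}
Step 8: commit R4 -> on_hand[A=25 B=37 C=15 D=33] avail[A=17 B=28 C=15 D=33] open={R3,R5}
Step 9: reserve R6 B 3 -> on_hand[A=25 B=37 C=15 D=33] avail[A=17 B=25 C=15 D=33] open={R3,R5,R6}
Step 10: reserve R7 B 5 -> on_hand[A=25 B=37 C=15 D=33] avail[A=17 B=20 C=15 D=33] open={R3,R5,R6,R7}
Step 11: reserve R8 D 3 -> on_hand[A=25 B=37 C=15 D=33] avail[A=17 B=20 C=15 D=30] open={R3,R5,R6,R7,R8}
Step 12: reserve R9 B 3 -> on_hand[A=25 B=37 C=15 D=33] avail[A=17 B=17 C=15 D=30] open={R3,R5,R6,R7,R8,R9}
Step 13: cancel R7 -> on_hand[A=25 B=37 C=15 D=33] avail[A=17 B=22 C=15 D=30] open={R3,R5,R6,R8,R9}
Step 14: reserve R10 C 7 -> on_hand[A=25 B=37 C=15 D=33] avail[A=17 B=22 C=8 D=30] open={R10,R3,R5,R6,R8,R9}
Open reservations: ['R10', 'R3', 'R5', 'R6', 'R8', 'R9'] -> 6

Answer: 6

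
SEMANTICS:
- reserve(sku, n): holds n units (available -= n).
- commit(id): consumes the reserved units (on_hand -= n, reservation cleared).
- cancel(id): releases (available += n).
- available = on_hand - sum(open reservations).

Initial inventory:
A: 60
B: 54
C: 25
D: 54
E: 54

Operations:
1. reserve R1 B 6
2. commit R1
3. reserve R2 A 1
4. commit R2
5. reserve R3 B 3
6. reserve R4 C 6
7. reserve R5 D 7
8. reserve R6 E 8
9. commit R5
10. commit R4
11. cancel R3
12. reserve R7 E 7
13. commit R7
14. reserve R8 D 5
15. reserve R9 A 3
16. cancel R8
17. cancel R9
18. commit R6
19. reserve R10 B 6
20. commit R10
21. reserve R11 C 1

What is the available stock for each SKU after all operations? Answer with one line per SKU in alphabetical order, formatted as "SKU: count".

Answer: A: 59
B: 42
C: 18
D: 47
E: 39

Derivation:
Step 1: reserve R1 B 6 -> on_hand[A=60 B=54 C=25 D=54 E=54] avail[A=60 B=48 C=25 D=54 E=54] open={R1}
Step 2: commit R1 -> on_hand[A=60 B=48 C=25 D=54 E=54] avail[A=60 B=48 C=25 D=54 E=54] open={}
Step 3: reserve R2 A 1 -> on_hand[A=60 B=48 C=25 D=54 E=54] avail[A=59 B=48 C=25 D=54 E=54] open={R2}
Step 4: commit R2 -> on_hand[A=59 B=48 C=25 D=54 E=54] avail[A=59 B=48 C=25 D=54 E=54] open={}
Step 5: reserve R3 B 3 -> on_hand[A=59 B=48 C=25 D=54 E=54] avail[A=59 B=45 C=25 D=54 E=54] open={R3}
Step 6: reserve R4 C 6 -> on_hand[A=59 B=48 C=25 D=54 E=54] avail[A=59 B=45 C=19 D=54 E=54] open={R3,R4}
Step 7: reserve R5 D 7 -> on_hand[A=59 B=48 C=25 D=54 E=54] avail[A=59 B=45 C=19 D=47 E=54] open={R3,R4,R5}
Step 8: reserve R6 E 8 -> on_hand[A=59 B=48 C=25 D=54 E=54] avail[A=59 B=45 C=19 D=47 E=46] open={R3,R4,R5,R6}
Step 9: commit R5 -> on_hand[A=59 B=48 C=25 D=47 E=54] avail[A=59 B=45 C=19 D=47 E=46] open={R3,R4,R6}
Step 10: commit R4 -> on_hand[A=59 B=48 C=19 D=47 E=54] avail[A=59 B=45 C=19 D=47 E=46] open={R3,R6}
Step 11: cancel R3 -> on_hand[A=59 B=48 C=19 D=47 E=54] avail[A=59 B=48 C=19 D=47 E=46] open={R6}
Step 12: reserve R7 E 7 -> on_hand[A=59 B=48 C=19 D=47 E=54] avail[A=59 B=48 C=19 D=47 E=39] open={R6,R7}
Step 13: commit R7 -> on_hand[A=59 B=48 C=19 D=47 E=47] avail[A=59 B=48 C=19 D=47 E=39] open={R6}
Step 14: reserve R8 D 5 -> on_hand[A=59 B=48 C=19 D=47 E=47] avail[A=59 B=48 C=19 D=42 E=39] open={R6,R8}
Step 15: reserve R9 A 3 -> on_hand[A=59 B=48 C=19 D=47 E=47] avail[A=56 B=48 C=19 D=42 E=39] open={R6,R8,R9}
Step 16: cancel R8 -> on_hand[A=59 B=48 C=19 D=47 E=47] avail[A=56 B=48 C=19 D=47 E=39] open={R6,R9}
Step 17: cancel R9 -> on_hand[A=59 B=48 C=19 D=47 E=47] avail[A=59 B=48 C=19 D=47 E=39] open={R6}
Step 18: commit R6 -> on_hand[A=59 B=48 C=19 D=47 E=39] avail[A=59 B=48 C=19 D=47 E=39] open={}
Step 19: reserve R10 B 6 -> on_hand[A=59 B=48 C=19 D=47 E=39] avail[A=59 B=42 C=19 D=47 E=39] open={R10}
Step 20: commit R10 -> on_hand[A=59 B=42 C=19 D=47 E=39] avail[A=59 B=42 C=19 D=47 E=39] open={}
Step 21: reserve R11 C 1 -> on_hand[A=59 B=42 C=19 D=47 E=39] avail[A=59 B=42 C=18 D=47 E=39] open={R11}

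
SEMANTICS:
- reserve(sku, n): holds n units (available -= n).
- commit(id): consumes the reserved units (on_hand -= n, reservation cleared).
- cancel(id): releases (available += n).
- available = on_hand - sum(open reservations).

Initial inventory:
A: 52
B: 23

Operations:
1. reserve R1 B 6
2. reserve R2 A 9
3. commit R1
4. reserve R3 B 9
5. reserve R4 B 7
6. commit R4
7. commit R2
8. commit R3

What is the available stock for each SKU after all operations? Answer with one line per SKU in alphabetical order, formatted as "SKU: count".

Step 1: reserve R1 B 6 -> on_hand[A=52 B=23] avail[A=52 B=17] open={R1}
Step 2: reserve R2 A 9 -> on_hand[A=52 B=23] avail[A=43 B=17] open={R1,R2}
Step 3: commit R1 -> on_hand[A=52 B=17] avail[A=43 B=17] open={R2}
Step 4: reserve R3 B 9 -> on_hand[A=52 B=17] avail[A=43 B=8] open={R2,R3}
Step 5: reserve R4 B 7 -> on_hand[A=52 B=17] avail[A=43 B=1] open={R2,R3,R4}
Step 6: commit R4 -> on_hand[A=52 B=10] avail[A=43 B=1] open={R2,R3}
Step 7: commit R2 -> on_hand[A=43 B=10] avail[A=43 B=1] open={R3}
Step 8: commit R3 -> on_hand[A=43 B=1] avail[A=43 B=1] open={}

Answer: A: 43
B: 1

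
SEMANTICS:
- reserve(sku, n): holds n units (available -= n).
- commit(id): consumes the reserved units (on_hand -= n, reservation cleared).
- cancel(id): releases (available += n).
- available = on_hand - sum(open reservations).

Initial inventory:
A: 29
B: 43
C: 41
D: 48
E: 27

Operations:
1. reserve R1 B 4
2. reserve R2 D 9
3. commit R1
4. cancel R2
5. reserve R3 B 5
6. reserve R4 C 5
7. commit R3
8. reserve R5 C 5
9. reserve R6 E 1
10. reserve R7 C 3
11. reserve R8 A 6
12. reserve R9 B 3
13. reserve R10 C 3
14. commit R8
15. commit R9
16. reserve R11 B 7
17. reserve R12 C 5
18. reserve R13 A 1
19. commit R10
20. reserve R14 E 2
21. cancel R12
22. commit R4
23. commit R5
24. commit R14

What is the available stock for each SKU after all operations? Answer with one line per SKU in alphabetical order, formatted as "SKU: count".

Step 1: reserve R1 B 4 -> on_hand[A=29 B=43 C=41 D=48 E=27] avail[A=29 B=39 C=41 D=48 E=27] open={R1}
Step 2: reserve R2 D 9 -> on_hand[A=29 B=43 C=41 D=48 E=27] avail[A=29 B=39 C=41 D=39 E=27] open={R1,R2}
Step 3: commit R1 -> on_hand[A=29 B=39 C=41 D=48 E=27] avail[A=29 B=39 C=41 D=39 E=27] open={R2}
Step 4: cancel R2 -> on_hand[A=29 B=39 C=41 D=48 E=27] avail[A=29 B=39 C=41 D=48 E=27] open={}
Step 5: reserve R3 B 5 -> on_hand[A=29 B=39 C=41 D=48 E=27] avail[A=29 B=34 C=41 D=48 E=27] open={R3}
Step 6: reserve R4 C 5 -> on_hand[A=29 B=39 C=41 D=48 E=27] avail[A=29 B=34 C=36 D=48 E=27] open={R3,R4}
Step 7: commit R3 -> on_hand[A=29 B=34 C=41 D=48 E=27] avail[A=29 B=34 C=36 D=48 E=27] open={R4}
Step 8: reserve R5 C 5 -> on_hand[A=29 B=34 C=41 D=48 E=27] avail[A=29 B=34 C=31 D=48 E=27] open={R4,R5}
Step 9: reserve R6 E 1 -> on_hand[A=29 B=34 C=41 D=48 E=27] avail[A=29 B=34 C=31 D=48 E=26] open={R4,R5,R6}
Step 10: reserve R7 C 3 -> on_hand[A=29 B=34 C=41 D=48 E=27] avail[A=29 B=34 C=28 D=48 E=26] open={R4,R5,R6,R7}
Step 11: reserve R8 A 6 -> on_hand[A=29 B=34 C=41 D=48 E=27] avail[A=23 B=34 C=28 D=48 E=26] open={R4,R5,R6,R7,R8}
Step 12: reserve R9 B 3 -> on_hand[A=29 B=34 C=41 D=48 E=27] avail[A=23 B=31 C=28 D=48 E=26] open={R4,R5,R6,R7,R8,R9}
Step 13: reserve R10 C 3 -> on_hand[A=29 B=34 C=41 D=48 E=27] avail[A=23 B=31 C=25 D=48 E=26] open={R10,R4,R5,R6,R7,R8,R9}
Step 14: commit R8 -> on_hand[A=23 B=34 C=41 D=48 E=27] avail[A=23 B=31 C=25 D=48 E=26] open={R10,R4,R5,R6,R7,R9}
Step 15: commit R9 -> on_hand[A=23 B=31 C=41 D=48 E=27] avail[A=23 B=31 C=25 D=48 E=26] open={R10,R4,R5,R6,R7}
Step 16: reserve R11 B 7 -> on_hand[A=23 B=31 C=41 D=48 E=27] avail[A=23 B=24 C=25 D=48 E=26] open={R10,R11,R4,R5,R6,R7}
Step 17: reserve R12 C 5 -> on_hand[A=23 B=31 C=41 D=48 E=27] avail[A=23 B=24 C=20 D=48 E=26] open={R10,R11,R12,R4,R5,R6,R7}
Step 18: reserve R13 A 1 -> on_hand[A=23 B=31 C=41 D=48 E=27] avail[A=22 B=24 C=20 D=48 E=26] open={R10,R11,R12,R13,R4,R5,R6,R7}
Step 19: commit R10 -> on_hand[A=23 B=31 C=38 D=48 E=27] avail[A=22 B=24 C=20 D=48 E=26] open={R11,R12,R13,R4,R5,R6,R7}
Step 20: reserve R14 E 2 -> on_hand[A=23 B=31 C=38 D=48 E=27] avail[A=22 B=24 C=20 D=48 E=24] open={R11,R12,R13,R14,R4,R5,R6,R7}
Step 21: cancel R12 -> on_hand[A=23 B=31 C=38 D=48 E=27] avail[A=22 B=24 C=25 D=48 E=24] open={R11,R13,R14,R4,R5,R6,R7}
Step 22: commit R4 -> on_hand[A=23 B=31 C=33 D=48 E=27] avail[A=22 B=24 C=25 D=48 E=24] open={R11,R13,R14,R5,R6,R7}
Step 23: commit R5 -> on_hand[A=23 B=31 C=28 D=48 E=27] avail[A=22 B=24 C=25 D=48 E=24] open={R11,R13,R14,R6,R7}
Step 24: commit R14 -> on_hand[A=23 B=31 C=28 D=48 E=25] avail[A=22 B=24 C=25 D=48 E=24] open={R11,R13,R6,R7}

Answer: A: 22
B: 24
C: 25
D: 48
E: 24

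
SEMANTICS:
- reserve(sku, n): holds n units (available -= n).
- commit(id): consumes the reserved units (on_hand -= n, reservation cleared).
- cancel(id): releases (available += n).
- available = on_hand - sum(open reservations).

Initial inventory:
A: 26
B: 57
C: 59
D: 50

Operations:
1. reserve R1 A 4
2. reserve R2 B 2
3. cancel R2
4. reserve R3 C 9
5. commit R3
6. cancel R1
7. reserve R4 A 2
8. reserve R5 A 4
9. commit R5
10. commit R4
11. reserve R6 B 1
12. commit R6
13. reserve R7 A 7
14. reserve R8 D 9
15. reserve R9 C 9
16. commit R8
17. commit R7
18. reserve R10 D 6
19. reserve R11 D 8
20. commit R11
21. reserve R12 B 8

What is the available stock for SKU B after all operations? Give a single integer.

Answer: 48

Derivation:
Step 1: reserve R1 A 4 -> on_hand[A=26 B=57 C=59 D=50] avail[A=22 B=57 C=59 D=50] open={R1}
Step 2: reserve R2 B 2 -> on_hand[A=26 B=57 C=59 D=50] avail[A=22 B=55 C=59 D=50] open={R1,R2}
Step 3: cancel R2 -> on_hand[A=26 B=57 C=59 D=50] avail[A=22 B=57 C=59 D=50] open={R1}
Step 4: reserve R3 C 9 -> on_hand[A=26 B=57 C=59 D=50] avail[A=22 B=57 C=50 D=50] open={R1,R3}
Step 5: commit R3 -> on_hand[A=26 B=57 C=50 D=50] avail[A=22 B=57 C=50 D=50] open={R1}
Step 6: cancel R1 -> on_hand[A=26 B=57 C=50 D=50] avail[A=26 B=57 C=50 D=50] open={}
Step 7: reserve R4 A 2 -> on_hand[A=26 B=57 C=50 D=50] avail[A=24 B=57 C=50 D=50] open={R4}
Step 8: reserve R5 A 4 -> on_hand[A=26 B=57 C=50 D=50] avail[A=20 B=57 C=50 D=50] open={R4,R5}
Step 9: commit R5 -> on_hand[A=22 B=57 C=50 D=50] avail[A=20 B=57 C=50 D=50] open={R4}
Step 10: commit R4 -> on_hand[A=20 B=57 C=50 D=50] avail[A=20 B=57 C=50 D=50] open={}
Step 11: reserve R6 B 1 -> on_hand[A=20 B=57 C=50 D=50] avail[A=20 B=56 C=50 D=50] open={R6}
Step 12: commit R6 -> on_hand[A=20 B=56 C=50 D=50] avail[A=20 B=56 C=50 D=50] open={}
Step 13: reserve R7 A 7 -> on_hand[A=20 B=56 C=50 D=50] avail[A=13 B=56 C=50 D=50] open={R7}
Step 14: reserve R8 D 9 -> on_hand[A=20 B=56 C=50 D=50] avail[A=13 B=56 C=50 D=41] open={R7,R8}
Step 15: reserve R9 C 9 -> on_hand[A=20 B=56 C=50 D=50] avail[A=13 B=56 C=41 D=41] open={R7,R8,R9}
Step 16: commit R8 -> on_hand[A=20 B=56 C=50 D=41] avail[A=13 B=56 C=41 D=41] open={R7,R9}
Step 17: commit R7 -> on_hand[A=13 B=56 C=50 D=41] avail[A=13 B=56 C=41 D=41] open={R9}
Step 18: reserve R10 D 6 -> on_hand[A=13 B=56 C=50 D=41] avail[A=13 B=56 C=41 D=35] open={R10,R9}
Step 19: reserve R11 D 8 -> on_hand[A=13 B=56 C=50 D=41] avail[A=13 B=56 C=41 D=27] open={R10,R11,R9}
Step 20: commit R11 -> on_hand[A=13 B=56 C=50 D=33] avail[A=13 B=56 C=41 D=27] open={R10,R9}
Step 21: reserve R12 B 8 -> on_hand[A=13 B=56 C=50 D=33] avail[A=13 B=48 C=41 D=27] open={R10,R12,R9}
Final available[B] = 48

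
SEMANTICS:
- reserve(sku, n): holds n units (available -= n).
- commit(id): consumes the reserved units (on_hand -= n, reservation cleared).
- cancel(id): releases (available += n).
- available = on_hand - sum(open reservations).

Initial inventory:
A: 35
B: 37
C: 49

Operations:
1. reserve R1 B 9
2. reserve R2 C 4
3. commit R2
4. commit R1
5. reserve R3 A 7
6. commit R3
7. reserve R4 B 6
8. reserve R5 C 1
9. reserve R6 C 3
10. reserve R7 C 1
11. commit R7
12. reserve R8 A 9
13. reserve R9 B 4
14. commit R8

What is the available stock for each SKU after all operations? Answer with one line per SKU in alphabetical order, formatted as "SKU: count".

Answer: A: 19
B: 18
C: 40

Derivation:
Step 1: reserve R1 B 9 -> on_hand[A=35 B=37 C=49] avail[A=35 B=28 C=49] open={R1}
Step 2: reserve R2 C 4 -> on_hand[A=35 B=37 C=49] avail[A=35 B=28 C=45] open={R1,R2}
Step 3: commit R2 -> on_hand[A=35 B=37 C=45] avail[A=35 B=28 C=45] open={R1}
Step 4: commit R1 -> on_hand[A=35 B=28 C=45] avail[A=35 B=28 C=45] open={}
Step 5: reserve R3 A 7 -> on_hand[A=35 B=28 C=45] avail[A=28 B=28 C=45] open={R3}
Step 6: commit R3 -> on_hand[A=28 B=28 C=45] avail[A=28 B=28 C=45] open={}
Step 7: reserve R4 B 6 -> on_hand[A=28 B=28 C=45] avail[A=28 B=22 C=45] open={R4}
Step 8: reserve R5 C 1 -> on_hand[A=28 B=28 C=45] avail[A=28 B=22 C=44] open={R4,R5}
Step 9: reserve R6 C 3 -> on_hand[A=28 B=28 C=45] avail[A=28 B=22 C=41] open={R4,R5,R6}
Step 10: reserve R7 C 1 -> on_hand[A=28 B=28 C=45] avail[A=28 B=22 C=40] open={R4,R5,R6,R7}
Step 11: commit R7 -> on_hand[A=28 B=28 C=44] avail[A=28 B=22 C=40] open={R4,R5,R6}
Step 12: reserve R8 A 9 -> on_hand[A=28 B=28 C=44] avail[A=19 B=22 C=40] open={R4,R5,R6,R8}
Step 13: reserve R9 B 4 -> on_hand[A=28 B=28 C=44] avail[A=19 B=18 C=40] open={R4,R5,R6,R8,R9}
Step 14: commit R8 -> on_hand[A=19 B=28 C=44] avail[A=19 B=18 C=40] open={R4,R5,R6,R9}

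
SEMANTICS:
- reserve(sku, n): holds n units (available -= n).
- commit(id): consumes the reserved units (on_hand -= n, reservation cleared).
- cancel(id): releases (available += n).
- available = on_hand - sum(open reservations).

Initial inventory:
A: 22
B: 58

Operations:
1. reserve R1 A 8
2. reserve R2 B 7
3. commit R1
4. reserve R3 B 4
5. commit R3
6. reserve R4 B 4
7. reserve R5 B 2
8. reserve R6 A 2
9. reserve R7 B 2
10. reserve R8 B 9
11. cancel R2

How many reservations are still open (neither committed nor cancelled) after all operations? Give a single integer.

Step 1: reserve R1 A 8 -> on_hand[A=22 B=58] avail[A=14 B=58] open={R1}
Step 2: reserve R2 B 7 -> on_hand[A=22 B=58] avail[A=14 B=51] open={R1,R2}
Step 3: commit R1 -> on_hand[A=14 B=58] avail[A=14 B=51] open={R2}
Step 4: reserve R3 B 4 -> on_hand[A=14 B=58] avail[A=14 B=47] open={R2,R3}
Step 5: commit R3 -> on_hand[A=14 B=54] avail[A=14 B=47] open={R2}
Step 6: reserve R4 B 4 -> on_hand[A=14 B=54] avail[A=14 B=43] open={R2,R4}
Step 7: reserve R5 B 2 -> on_hand[A=14 B=54] avail[A=14 B=41] open={R2,R4,R5}
Step 8: reserve R6 A 2 -> on_hand[A=14 B=54] avail[A=12 B=41] open={R2,R4,R5,R6}
Step 9: reserve R7 B 2 -> on_hand[A=14 B=54] avail[A=12 B=39] open={R2,R4,R5,R6,R7}
Step 10: reserve R8 B 9 -> on_hand[A=14 B=54] avail[A=12 B=30] open={R2,R4,R5,R6,R7,R8}
Step 11: cancel R2 -> on_hand[A=14 B=54] avail[A=12 B=37] open={R4,R5,R6,R7,R8}
Open reservations: ['R4', 'R5', 'R6', 'R7', 'R8'] -> 5

Answer: 5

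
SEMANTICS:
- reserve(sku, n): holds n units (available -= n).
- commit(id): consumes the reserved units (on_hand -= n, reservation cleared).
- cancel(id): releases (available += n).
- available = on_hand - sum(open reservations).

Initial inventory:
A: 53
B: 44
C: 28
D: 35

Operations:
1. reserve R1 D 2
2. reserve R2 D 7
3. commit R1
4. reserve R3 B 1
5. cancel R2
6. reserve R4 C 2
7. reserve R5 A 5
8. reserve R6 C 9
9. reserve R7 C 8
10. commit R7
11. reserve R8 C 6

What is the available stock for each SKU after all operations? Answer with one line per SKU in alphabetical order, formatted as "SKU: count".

Answer: A: 48
B: 43
C: 3
D: 33

Derivation:
Step 1: reserve R1 D 2 -> on_hand[A=53 B=44 C=28 D=35] avail[A=53 B=44 C=28 D=33] open={R1}
Step 2: reserve R2 D 7 -> on_hand[A=53 B=44 C=28 D=35] avail[A=53 B=44 C=28 D=26] open={R1,R2}
Step 3: commit R1 -> on_hand[A=53 B=44 C=28 D=33] avail[A=53 B=44 C=28 D=26] open={R2}
Step 4: reserve R3 B 1 -> on_hand[A=53 B=44 C=28 D=33] avail[A=53 B=43 C=28 D=26] open={R2,R3}
Step 5: cancel R2 -> on_hand[A=53 B=44 C=28 D=33] avail[A=53 B=43 C=28 D=33] open={R3}
Step 6: reserve R4 C 2 -> on_hand[A=53 B=44 C=28 D=33] avail[A=53 B=43 C=26 D=33] open={R3,R4}
Step 7: reserve R5 A 5 -> on_hand[A=53 B=44 C=28 D=33] avail[A=48 B=43 C=26 D=33] open={R3,R4,R5}
Step 8: reserve R6 C 9 -> on_hand[A=53 B=44 C=28 D=33] avail[A=48 B=43 C=17 D=33] open={R3,R4,R5,R6}
Step 9: reserve R7 C 8 -> on_hand[A=53 B=44 C=28 D=33] avail[A=48 B=43 C=9 D=33] open={R3,R4,R5,R6,R7}
Step 10: commit R7 -> on_hand[A=53 B=44 C=20 D=33] avail[A=48 B=43 C=9 D=33] open={R3,R4,R5,R6}
Step 11: reserve R8 C 6 -> on_hand[A=53 B=44 C=20 D=33] avail[A=48 B=43 C=3 D=33] open={R3,R4,R5,R6,R8}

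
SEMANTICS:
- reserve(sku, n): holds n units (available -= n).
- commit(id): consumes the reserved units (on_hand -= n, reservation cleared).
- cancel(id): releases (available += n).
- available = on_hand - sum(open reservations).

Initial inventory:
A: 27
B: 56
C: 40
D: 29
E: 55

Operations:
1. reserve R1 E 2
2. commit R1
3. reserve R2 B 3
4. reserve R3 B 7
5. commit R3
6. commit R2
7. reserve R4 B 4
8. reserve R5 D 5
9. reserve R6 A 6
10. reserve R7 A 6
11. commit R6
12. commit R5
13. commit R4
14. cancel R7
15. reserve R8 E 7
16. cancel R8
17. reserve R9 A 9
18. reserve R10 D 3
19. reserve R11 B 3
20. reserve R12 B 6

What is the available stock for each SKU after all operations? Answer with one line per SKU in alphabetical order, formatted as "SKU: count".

Step 1: reserve R1 E 2 -> on_hand[A=27 B=56 C=40 D=29 E=55] avail[A=27 B=56 C=40 D=29 E=53] open={R1}
Step 2: commit R1 -> on_hand[A=27 B=56 C=40 D=29 E=53] avail[A=27 B=56 C=40 D=29 E=53] open={}
Step 3: reserve R2 B 3 -> on_hand[A=27 B=56 C=40 D=29 E=53] avail[A=27 B=53 C=40 D=29 E=53] open={R2}
Step 4: reserve R3 B 7 -> on_hand[A=27 B=56 C=40 D=29 E=53] avail[A=27 B=46 C=40 D=29 E=53] open={R2,R3}
Step 5: commit R3 -> on_hand[A=27 B=49 C=40 D=29 E=53] avail[A=27 B=46 C=40 D=29 E=53] open={R2}
Step 6: commit R2 -> on_hand[A=27 B=46 C=40 D=29 E=53] avail[A=27 B=46 C=40 D=29 E=53] open={}
Step 7: reserve R4 B 4 -> on_hand[A=27 B=46 C=40 D=29 E=53] avail[A=27 B=42 C=40 D=29 E=53] open={R4}
Step 8: reserve R5 D 5 -> on_hand[A=27 B=46 C=40 D=29 E=53] avail[A=27 B=42 C=40 D=24 E=53] open={R4,R5}
Step 9: reserve R6 A 6 -> on_hand[A=27 B=46 C=40 D=29 E=53] avail[A=21 B=42 C=40 D=24 E=53] open={R4,R5,R6}
Step 10: reserve R7 A 6 -> on_hand[A=27 B=46 C=40 D=29 E=53] avail[A=15 B=42 C=40 D=24 E=53] open={R4,R5,R6,R7}
Step 11: commit R6 -> on_hand[A=21 B=46 C=40 D=29 E=53] avail[A=15 B=42 C=40 D=24 E=53] open={R4,R5,R7}
Step 12: commit R5 -> on_hand[A=21 B=46 C=40 D=24 E=53] avail[A=15 B=42 C=40 D=24 E=53] open={R4,R7}
Step 13: commit R4 -> on_hand[A=21 B=42 C=40 D=24 E=53] avail[A=15 B=42 C=40 D=24 E=53] open={R7}
Step 14: cancel R7 -> on_hand[A=21 B=42 C=40 D=24 E=53] avail[A=21 B=42 C=40 D=24 E=53] open={}
Step 15: reserve R8 E 7 -> on_hand[A=21 B=42 C=40 D=24 E=53] avail[A=21 B=42 C=40 D=24 E=46] open={R8}
Step 16: cancel R8 -> on_hand[A=21 B=42 C=40 D=24 E=53] avail[A=21 B=42 C=40 D=24 E=53] open={}
Step 17: reserve R9 A 9 -> on_hand[A=21 B=42 C=40 D=24 E=53] avail[A=12 B=42 C=40 D=24 E=53] open={R9}
Step 18: reserve R10 D 3 -> on_hand[A=21 B=42 C=40 D=24 E=53] avail[A=12 B=42 C=40 D=21 E=53] open={R10,R9}
Step 19: reserve R11 B 3 -> on_hand[A=21 B=42 C=40 D=24 E=53] avail[A=12 B=39 C=40 D=21 E=53] open={R10,R11,R9}
Step 20: reserve R12 B 6 -> on_hand[A=21 B=42 C=40 D=24 E=53] avail[A=12 B=33 C=40 D=21 E=53] open={R10,R11,R12,R9}

Answer: A: 12
B: 33
C: 40
D: 21
E: 53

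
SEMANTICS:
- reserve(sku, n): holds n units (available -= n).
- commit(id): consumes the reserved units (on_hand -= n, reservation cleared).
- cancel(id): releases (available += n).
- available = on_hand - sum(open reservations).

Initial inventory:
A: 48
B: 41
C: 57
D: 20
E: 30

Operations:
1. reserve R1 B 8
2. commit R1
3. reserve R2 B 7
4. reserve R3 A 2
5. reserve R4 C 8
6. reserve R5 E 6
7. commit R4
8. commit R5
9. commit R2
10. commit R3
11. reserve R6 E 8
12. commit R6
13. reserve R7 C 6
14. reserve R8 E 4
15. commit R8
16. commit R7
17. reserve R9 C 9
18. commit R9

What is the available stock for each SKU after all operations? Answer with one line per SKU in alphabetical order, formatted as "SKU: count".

Answer: A: 46
B: 26
C: 34
D: 20
E: 12

Derivation:
Step 1: reserve R1 B 8 -> on_hand[A=48 B=41 C=57 D=20 E=30] avail[A=48 B=33 C=57 D=20 E=30] open={R1}
Step 2: commit R1 -> on_hand[A=48 B=33 C=57 D=20 E=30] avail[A=48 B=33 C=57 D=20 E=30] open={}
Step 3: reserve R2 B 7 -> on_hand[A=48 B=33 C=57 D=20 E=30] avail[A=48 B=26 C=57 D=20 E=30] open={R2}
Step 4: reserve R3 A 2 -> on_hand[A=48 B=33 C=57 D=20 E=30] avail[A=46 B=26 C=57 D=20 E=30] open={R2,R3}
Step 5: reserve R4 C 8 -> on_hand[A=48 B=33 C=57 D=20 E=30] avail[A=46 B=26 C=49 D=20 E=30] open={R2,R3,R4}
Step 6: reserve R5 E 6 -> on_hand[A=48 B=33 C=57 D=20 E=30] avail[A=46 B=26 C=49 D=20 E=24] open={R2,R3,R4,R5}
Step 7: commit R4 -> on_hand[A=48 B=33 C=49 D=20 E=30] avail[A=46 B=26 C=49 D=20 E=24] open={R2,R3,R5}
Step 8: commit R5 -> on_hand[A=48 B=33 C=49 D=20 E=24] avail[A=46 B=26 C=49 D=20 E=24] open={R2,R3}
Step 9: commit R2 -> on_hand[A=48 B=26 C=49 D=20 E=24] avail[A=46 B=26 C=49 D=20 E=24] open={R3}
Step 10: commit R3 -> on_hand[A=46 B=26 C=49 D=20 E=24] avail[A=46 B=26 C=49 D=20 E=24] open={}
Step 11: reserve R6 E 8 -> on_hand[A=46 B=26 C=49 D=20 E=24] avail[A=46 B=26 C=49 D=20 E=16] open={R6}
Step 12: commit R6 -> on_hand[A=46 B=26 C=49 D=20 E=16] avail[A=46 B=26 C=49 D=20 E=16] open={}
Step 13: reserve R7 C 6 -> on_hand[A=46 B=26 C=49 D=20 E=16] avail[A=46 B=26 C=43 D=20 E=16] open={R7}
Step 14: reserve R8 E 4 -> on_hand[A=46 B=26 C=49 D=20 E=16] avail[A=46 B=26 C=43 D=20 E=12] open={R7,R8}
Step 15: commit R8 -> on_hand[A=46 B=26 C=49 D=20 E=12] avail[A=46 B=26 C=43 D=20 E=12] open={R7}
Step 16: commit R7 -> on_hand[A=46 B=26 C=43 D=20 E=12] avail[A=46 B=26 C=43 D=20 E=12] open={}
Step 17: reserve R9 C 9 -> on_hand[A=46 B=26 C=43 D=20 E=12] avail[A=46 B=26 C=34 D=20 E=12] open={R9}
Step 18: commit R9 -> on_hand[A=46 B=26 C=34 D=20 E=12] avail[A=46 B=26 C=34 D=20 E=12] open={}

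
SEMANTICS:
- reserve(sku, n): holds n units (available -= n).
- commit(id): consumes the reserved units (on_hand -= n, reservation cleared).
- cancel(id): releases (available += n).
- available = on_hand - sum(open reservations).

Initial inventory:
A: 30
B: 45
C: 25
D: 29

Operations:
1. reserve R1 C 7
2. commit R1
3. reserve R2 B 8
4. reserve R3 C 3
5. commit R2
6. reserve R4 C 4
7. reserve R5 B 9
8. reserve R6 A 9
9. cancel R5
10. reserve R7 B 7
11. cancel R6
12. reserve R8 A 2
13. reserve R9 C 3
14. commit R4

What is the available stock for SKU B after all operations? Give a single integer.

Step 1: reserve R1 C 7 -> on_hand[A=30 B=45 C=25 D=29] avail[A=30 B=45 C=18 D=29] open={R1}
Step 2: commit R1 -> on_hand[A=30 B=45 C=18 D=29] avail[A=30 B=45 C=18 D=29] open={}
Step 3: reserve R2 B 8 -> on_hand[A=30 B=45 C=18 D=29] avail[A=30 B=37 C=18 D=29] open={R2}
Step 4: reserve R3 C 3 -> on_hand[A=30 B=45 C=18 D=29] avail[A=30 B=37 C=15 D=29] open={R2,R3}
Step 5: commit R2 -> on_hand[A=30 B=37 C=18 D=29] avail[A=30 B=37 C=15 D=29] open={R3}
Step 6: reserve R4 C 4 -> on_hand[A=30 B=37 C=18 D=29] avail[A=30 B=37 C=11 D=29] open={R3,R4}
Step 7: reserve R5 B 9 -> on_hand[A=30 B=37 C=18 D=29] avail[A=30 B=28 C=11 D=29] open={R3,R4,R5}
Step 8: reserve R6 A 9 -> on_hand[A=30 B=37 C=18 D=29] avail[A=21 B=28 C=11 D=29] open={R3,R4,R5,R6}
Step 9: cancel R5 -> on_hand[A=30 B=37 C=18 D=29] avail[A=21 B=37 C=11 D=29] open={R3,R4,R6}
Step 10: reserve R7 B 7 -> on_hand[A=30 B=37 C=18 D=29] avail[A=21 B=30 C=11 D=29] open={R3,R4,R6,R7}
Step 11: cancel R6 -> on_hand[A=30 B=37 C=18 D=29] avail[A=30 B=30 C=11 D=29] open={R3,R4,R7}
Step 12: reserve R8 A 2 -> on_hand[A=30 B=37 C=18 D=29] avail[A=28 B=30 C=11 D=29] open={R3,R4,R7,R8}
Step 13: reserve R9 C 3 -> on_hand[A=30 B=37 C=18 D=29] avail[A=28 B=30 C=8 D=29] open={R3,R4,R7,R8,R9}
Step 14: commit R4 -> on_hand[A=30 B=37 C=14 D=29] avail[A=28 B=30 C=8 D=29] open={R3,R7,R8,R9}
Final available[B] = 30

Answer: 30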